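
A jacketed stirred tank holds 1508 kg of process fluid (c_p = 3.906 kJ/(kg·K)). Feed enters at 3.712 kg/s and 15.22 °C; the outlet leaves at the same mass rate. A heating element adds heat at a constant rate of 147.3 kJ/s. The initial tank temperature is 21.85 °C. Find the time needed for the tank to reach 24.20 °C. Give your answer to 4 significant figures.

445.3 s

First-law balance (no shaft work): M c_p dT/dt = ṁ c_p (T_in − T) + 147.3.
τ = M/ṁ = 406.250 s; T_ss = T_in + Q̇/(ṁ c_p) = 25.3793 °C.
T(t) = T_ss + (T₀ − T_ss) e^(−t/τ). Set T = 24.20:
e^(−t/τ) = (24.20 − 25.3793)/(21.85 − 25.3793) = 0.334140
t = −406.250 · ln(0.334140) = 445.329 s.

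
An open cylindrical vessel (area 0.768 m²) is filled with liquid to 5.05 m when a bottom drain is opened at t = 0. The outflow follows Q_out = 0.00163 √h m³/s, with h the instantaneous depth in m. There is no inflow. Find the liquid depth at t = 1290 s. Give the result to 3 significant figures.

0.771 m

Volume balance on the tank: A dh/dt = −0.00163 √h.
∫ h^(−1/2) dh = −(0.00163/A) ∫ dt, giving 2√h = 2√h₀ − (0.00163/A) t.
√h = √5.05 − 0.00163·1290/(2·0.768) = 2.2472 − 1.3689 = 0.87828.
h = 0.87828² = 0.77137 m.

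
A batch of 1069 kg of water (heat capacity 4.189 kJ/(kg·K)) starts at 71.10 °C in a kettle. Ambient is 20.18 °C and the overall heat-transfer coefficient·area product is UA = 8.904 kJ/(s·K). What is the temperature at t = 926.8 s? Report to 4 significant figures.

Unsteady energy balance on the tank contents: M c_p dT/dt = −UA(T − T_amb).
dT/dt = (T_ss − T)/τ with T_ss = T_amb = 20.1800 °C, τ = M c_p/UA = 1069·4.189/8.904 = 502.925 s.
Solution: T(t) = T_ss + (T₀ − T_ss) e^(−t/τ).
T(926.8) = 20.1800 + (50.9200)·0.158370 = 28.2442 °C.

28.24 °C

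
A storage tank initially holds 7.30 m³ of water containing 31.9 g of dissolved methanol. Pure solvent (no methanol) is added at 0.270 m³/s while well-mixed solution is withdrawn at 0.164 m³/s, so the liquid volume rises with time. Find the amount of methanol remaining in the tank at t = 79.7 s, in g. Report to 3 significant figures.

Let m(t) be the amount of methanol. Volume: V(t) = V₀ + (Q_in − Q_out) t = 7.30 + 0.10600 t; V(79.7) = 15.748 m³.
Species balance (pure solvent in): dm/dt = −Q_out · m/V(t).
dm/m = −Q_out dt/(V₀ + 0.10600 t); integrating gives ln(m/m₀) = −(Q_out/(Q_in−Q_out)) ln(V/V₀).
m = m₀ (V₀/V)^(Q_out/(Q_in−Q_out)) = 31.9 × (7.30/15.748)^(1.5472) = 9.7091 g.

9.71 g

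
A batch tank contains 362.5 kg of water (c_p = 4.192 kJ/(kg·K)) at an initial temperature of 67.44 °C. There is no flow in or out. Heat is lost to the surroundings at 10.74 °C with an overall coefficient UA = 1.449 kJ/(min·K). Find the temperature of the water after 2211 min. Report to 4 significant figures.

Lumped-capacitance energy balance: M c_p dT/dt = UA(T_amb − T).
dT/dt = (T_ss − T)/τ with T_ss = T_amb = 10.7400 °C, τ = M c_p/UA = 362.5·4.192/1.449 = 1048.72 min.
T approaches T_ss exponentially: T(t) = T_ss + (T₀ − T_ss) e^(−t/τ).
T(2211) = 10.7400 + (56.7000)·0.121447 = 17.6260 °C.

17.63 °C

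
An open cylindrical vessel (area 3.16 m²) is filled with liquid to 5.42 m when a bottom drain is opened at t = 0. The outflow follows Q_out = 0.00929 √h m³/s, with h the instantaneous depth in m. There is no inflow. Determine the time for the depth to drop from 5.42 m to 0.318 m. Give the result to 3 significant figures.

1200 s

Mass balance (ρ constant): A dh/dt = −0.00929 √h.
This is separable: 2 d(√h)/dt = −0.00929/A, so √h = √h₀ − (0.00929/(2A)) t.
t = 2A(√h₀ − √h)/0.00929 = 2·3.16·(√5.42 − √0.318)/0.00929
  = 6.3200 × (2.3281 − 0.56391) / 0.00929 = 1200.2 s.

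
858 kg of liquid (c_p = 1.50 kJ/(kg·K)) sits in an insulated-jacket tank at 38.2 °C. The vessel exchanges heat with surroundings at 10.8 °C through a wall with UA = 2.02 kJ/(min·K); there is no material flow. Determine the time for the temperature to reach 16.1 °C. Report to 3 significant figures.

1050 min

M c_p dT/dt = −UA(T − T_amb).
τ = M c_p/UA = 637.13 min; T_ss = T_amb = 10.800 °C.
T(t) = T_ss + (T₀ − T_ss)e^(−t/τ); set T = 16.1:
t = −τ ln[(T − T_ss)/(T₀ − T_ss)] = −637.13 · ln(0.19343) = 1046.7 min.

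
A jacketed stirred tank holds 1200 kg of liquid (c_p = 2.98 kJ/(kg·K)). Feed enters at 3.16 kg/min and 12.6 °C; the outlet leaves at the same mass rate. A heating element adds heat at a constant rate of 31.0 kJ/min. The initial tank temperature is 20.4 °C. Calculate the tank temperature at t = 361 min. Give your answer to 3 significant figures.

17.6 °C

Energy balance: M c_p dT/dt = ṁ c_p (T_in − T) + 31.0.
τ = M/ṁ = 379.75 min; T_ss = T_in + Q̇/(ṁ c_p) = 12.6 + 31.0/(3.16·2.98) = 15.892 °C.
Solution: T(t) = T_ss + (T₀ − T_ss) e^(−t/τ).
T(361) = 15.892 + (4.5080)·e^(−361/379.75) = 15.892 + (4.5080)·0.38650 = 17.634 °C.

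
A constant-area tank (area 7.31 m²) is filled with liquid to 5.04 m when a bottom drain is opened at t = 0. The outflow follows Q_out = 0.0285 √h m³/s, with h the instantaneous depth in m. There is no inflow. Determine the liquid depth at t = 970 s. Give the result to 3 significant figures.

A dh/dt = −Q_out = −0.0285 √h.
∫ h^(−1/2) dh = −(0.0285/A) ∫ dt, giving 2√h = 2√h₀ − (0.0285/A) t.
√h = √5.04 − 0.0285·970/(2·7.31) = 2.2450 − 1.8909 = 0.35409.
h = 0.35409² = 0.12538 m.

0.125 m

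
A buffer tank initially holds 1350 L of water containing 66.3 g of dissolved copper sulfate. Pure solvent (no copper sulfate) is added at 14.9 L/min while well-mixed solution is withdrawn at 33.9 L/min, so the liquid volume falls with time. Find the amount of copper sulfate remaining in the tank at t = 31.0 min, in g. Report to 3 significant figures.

Total volume: dV/dt = Q_in − Q_out = -19.000 L/min, so V(t) = 1350 − 19.000 t and V(31.0) = 761.00 L.
No copper sulfate enters, so dm/dt = −Q_out · (m/V).
Separate: dm/m = −Q_out dt/V(t) ⇒ ln(m/m₀) = −(Q_out/(Q_in−Q_out)) ln(V/V₀).
m = m₀ (V₀/V)^(Q_out/(Q_in−Q_out)) = 66.3 × (1350/761.00)^(-1.7842) = 23.842 g.

23.8 g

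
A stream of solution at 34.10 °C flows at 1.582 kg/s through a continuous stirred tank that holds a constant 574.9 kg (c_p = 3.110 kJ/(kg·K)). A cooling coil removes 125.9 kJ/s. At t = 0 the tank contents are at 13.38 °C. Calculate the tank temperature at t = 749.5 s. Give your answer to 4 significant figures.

M c_p dT/dt = ṁ c_p (T_in − T) − Q̇.
Rearrange: dT/dt = (T_ss − T)/τ with τ = M/ṁ = 363.401 s and T_ss = T_in − Q̇/(ṁ c_p) = 8.51067 °C.
Solution: T(t) = T_ss + (T₀ − T_ss) e^(−t/τ).
T(749.5) = 8.51067 + (4.86933)·e^(−749.5/363.401) = 8.51067 + (4.86933)·0.127141 = 9.12976 °C.

9.130 °C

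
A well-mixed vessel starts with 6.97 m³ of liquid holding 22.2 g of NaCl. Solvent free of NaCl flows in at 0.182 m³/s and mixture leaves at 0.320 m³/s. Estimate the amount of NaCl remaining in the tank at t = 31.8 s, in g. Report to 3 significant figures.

Let m(t) be the amount of NaCl. Volume: V(t) = V₀ + (Q_in − Q_out) t = 6.97 − 0.13800 t; V(31.8) = 2.5816 m³.
No NaCl enters, so dm/dt = −Q_out · (m/V).
Separate: dm/m = −Q_out dt/V(t) ⇒ ln(m/m₀) = −(Q_out/(Q_in−Q_out)) ln(V/V₀).
m = m₀ (V₀/V)^(Q_out/(Q_in−Q_out)) = 22.2 × (6.97/2.5816)^(-2.3188) = 2.2189 g.

2.22 g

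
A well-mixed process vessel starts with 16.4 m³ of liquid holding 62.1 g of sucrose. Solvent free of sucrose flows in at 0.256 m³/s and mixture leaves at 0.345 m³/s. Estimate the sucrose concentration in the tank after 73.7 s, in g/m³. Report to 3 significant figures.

Total volume: dV/dt = Q_in − Q_out = -0.089000 m³/s, so V(t) = 16.4 − 0.089000 t and V(73.7) = 9.8407 m³.
No sucrose enters, so dm/dt = −Q_out · (m/V).
Separate: dm/m = −Q_out dt/V(t) ⇒ ln(m/m₀) = −(Q_out/(Q_in−Q_out)) ln(V/V₀).
m = m₀ (V₀/V)^(Q_out/(Q_in−Q_out)) = 62.1 × (16.4/9.8407)^(-3.8764) = 8.5750 g.
C = m/V = 8.5750/9.8407 = 0.87138 g/m³.

0.871 g/m³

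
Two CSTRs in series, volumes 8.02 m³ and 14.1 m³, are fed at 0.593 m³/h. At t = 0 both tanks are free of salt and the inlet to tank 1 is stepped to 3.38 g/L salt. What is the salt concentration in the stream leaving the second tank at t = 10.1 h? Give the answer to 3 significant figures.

Species balance on tank i: dCᵢ/dt = (Cᵢ₋₁ − Cᵢ)/τᵢ with τᵢ = Vᵢ/Q.
τ₁ = 8.02/0.593 = 13.524 h; τ₂ = 14.1/0.593 = 23.777 h.
Tank 1: C₁ = C_in(1 − e^(−t/τ₁)). Tank 2 (τ₁ ≠ τ₂): C₂ = C_in[1 − (τ₁ e^(−t/τ₁) − τ₂ e^(−t/τ₂))/(τ₁ − τ₂)].
At t = 10.1: e^(−t/τ₁) = 0.47388, e^(−t/τ₂) = 0.65392.
C₂ = 3.38·[1 − (13.524·0.47388 − 23.777·0.65392)/(-10.253)] = 3.38·0.10860 = 0.36707 g/L.

0.367 g/L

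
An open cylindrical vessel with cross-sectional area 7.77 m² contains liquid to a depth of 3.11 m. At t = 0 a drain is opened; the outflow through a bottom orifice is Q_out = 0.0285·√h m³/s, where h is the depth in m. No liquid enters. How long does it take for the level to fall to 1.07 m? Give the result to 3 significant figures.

398 s

A dh/dt = −Q_out = −0.0285 √h.
This is separable: 2 d(√h)/dt = −0.0285/A, so √h = √h₀ − (0.0285/(2A)) t.
t = 2A(√h₀ − √h)/0.0285 = 2·7.77·(√3.11 − √1.07)/0.0285
  = 15.540 × (1.7635 − 1.0344) / 0.0285 = 397.56 s.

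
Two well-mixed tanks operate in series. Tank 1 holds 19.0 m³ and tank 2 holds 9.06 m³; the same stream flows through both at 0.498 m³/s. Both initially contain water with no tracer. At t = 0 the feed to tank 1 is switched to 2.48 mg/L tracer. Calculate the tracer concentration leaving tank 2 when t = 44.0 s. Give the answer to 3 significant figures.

1.19 mg/L

Time constants: τᵢ = Vᵢ/Q for each well-mixed tank.
τ₁ = 19.0/0.498 = 38.153 s; τ₂ = 9.06/0.498 = 18.193 s.
Solving the cascade with C₁(0)=C₂(0)=0 gives C₂(t) = C_in[1 − (τ₁ e^(−t/τ₁) − τ₂ e^(−t/τ₂))/(τ₁ − τ₂)].
At t = 44.0: e^(−t/τ₁) = 0.31561, e^(−t/τ₂) = 0.089051.
C₂ = 2.48·[1 − (38.153·0.31561 − 18.193·0.089051)/(19.960)] = 2.48·0.47790 = 1.1852 mg/L.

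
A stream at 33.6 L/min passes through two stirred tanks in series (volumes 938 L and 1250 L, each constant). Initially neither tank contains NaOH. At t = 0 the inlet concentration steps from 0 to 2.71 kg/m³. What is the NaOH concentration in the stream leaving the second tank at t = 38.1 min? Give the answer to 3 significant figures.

Time constants: τᵢ = Vᵢ/Q for each well-mixed tank.
τ₁ = 938/33.6 = 27.917 min; τ₂ = 1250/33.6 = 37.202 min.
Tank 1: C₁ = C_in(1 − e^(−t/τ₁)). Tank 2 (τ₁ ≠ τ₂): C₂ = C_in[1 − (τ₁ e^(−t/τ₁) − τ₂ e^(−t/τ₂))/(τ₁ − τ₂)].
At t = 38.1: e^(−t/τ₁) = 0.25544, e^(−t/τ₂) = 0.35911.
C₂ = 2.71·[1 − (27.917·0.25544 − 37.202·0.35911)/(-9.2857)] = 2.71·0.32921 = 0.89216 kg/m³.

0.892 kg/m³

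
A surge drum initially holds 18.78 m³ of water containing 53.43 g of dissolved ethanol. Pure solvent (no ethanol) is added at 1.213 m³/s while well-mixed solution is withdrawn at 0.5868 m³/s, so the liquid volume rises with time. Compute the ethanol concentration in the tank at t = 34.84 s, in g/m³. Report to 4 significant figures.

Let m(t) be the amount of ethanol. Volume: V(t) = V₀ + (Q_in − Q_out) t = 18.78 + 0.626200 t; V(34.84) = 40.5968 m³.
Species balance (pure solvent in): dm/dt = −Q_out · m/V(t).
dm/m = −Q_out dt/(V₀ + 0.626200 t); integrating gives ln(m/m₀) = −(Q_out/(Q_in−Q_out)) ln(V/V₀).
m = m₀ (V₀/V)^(Q_out/(Q_in−Q_out)) = 53.43 × (18.78/40.5968)^(0.937081) = 25.9450 g.
C = m/V = 25.9450/40.5968 = 0.639090 g/m³.

0.6391 g/m³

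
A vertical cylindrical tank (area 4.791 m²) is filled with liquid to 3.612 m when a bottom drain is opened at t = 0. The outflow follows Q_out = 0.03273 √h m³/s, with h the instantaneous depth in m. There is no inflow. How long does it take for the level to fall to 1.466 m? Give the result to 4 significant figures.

201.9 s

With no inflow, A dh/dt = −0.03273 √h.
∫ h^(−1/2) dh = −(0.03273/A) ∫ dt, giving 2√h = 2√h₀ − (0.03273/A) t.
t = 2A(√h₀ − √h)/0.03273 = 2·4.791·(√3.612 − √1.466)/0.03273
  = 9.58200 × (1.90053 − 1.21078) / 0.03273 = 201.928 s.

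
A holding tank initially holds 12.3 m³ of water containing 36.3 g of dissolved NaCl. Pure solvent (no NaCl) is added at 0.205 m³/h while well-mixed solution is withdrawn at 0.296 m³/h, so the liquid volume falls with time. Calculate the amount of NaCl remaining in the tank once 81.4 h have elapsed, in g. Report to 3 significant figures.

1.81 g

Total volume: dV/dt = Q_in − Q_out = -0.091000 m³/h, so V(t) = 12.3 − 0.091000 t and V(81.4) = 4.8926 m³.
Solute balance: dm/dt = 0 − Q_out C = −Q_out m/V(t).
dm/m = −Q_out dt/(V₀ − 0.091000 t); integrating gives ln(m/m₀) = −(Q_out/(Q_in−Q_out)) ln(V/V₀).
m = m₀ (V₀/V)^(Q_out/(Q_in−Q_out)) = 36.3 × (12.3/4.8926)^(-3.2527) = 1.8098 g.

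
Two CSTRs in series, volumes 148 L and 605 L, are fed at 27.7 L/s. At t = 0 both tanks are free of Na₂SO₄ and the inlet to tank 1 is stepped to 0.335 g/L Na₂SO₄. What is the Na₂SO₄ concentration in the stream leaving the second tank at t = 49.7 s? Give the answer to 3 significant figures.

0.289 g/L

Species balance on tank i: dCᵢ/dt = (Cᵢ₋₁ − Cᵢ)/τᵢ with τᵢ = Vᵢ/Q.
τ₁ = 148/27.7 = 5.3430 s; τ₂ = 605/27.7 = 21.841 s.
Solving the cascade with C₁(0)=C₂(0)=0 gives C₂(t) = C_in[1 − (τ₁ e^(−t/τ₁) − τ₂ e^(−t/τ₂))/(τ₁ − τ₂)].
At t = 49.7: e^(−t/τ₁) = 9.1245e-05, e^(−t/τ₂) = 0.10274.
C₂ = 0.335·[1 − (5.3430·9.1245e-05 − 21.841·0.10274)/(-16.498)] = 0.335·0.86401 = 0.28944 g/L.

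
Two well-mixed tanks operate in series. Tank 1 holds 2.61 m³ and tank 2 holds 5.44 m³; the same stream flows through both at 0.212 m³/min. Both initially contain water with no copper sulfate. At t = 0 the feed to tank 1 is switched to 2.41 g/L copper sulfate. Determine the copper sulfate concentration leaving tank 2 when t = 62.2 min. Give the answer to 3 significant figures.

2.01 g/L

Each tank obeys Vᵢ dCᵢ/dt = Q(Cᵢ₋₁ − Cᵢ), so τᵢ = Vᵢ/Q.
τ₁ = 2.61/0.212 = 12.311 min; τ₂ = 5.44/0.212 = 25.660 min.
Solving the cascade with C₁(0)=C₂(0)=0 gives C₂(t) = C_in[1 − (τ₁ e^(−t/τ₁) − τ₂ e^(−t/τ₂))/(τ₁ − τ₂)].
At t = 62.2: e^(−t/τ₁) = 0.0063949, e^(−t/τ₂) = 0.088569.
C₂ = 2.41·[1 − (12.311·0.0063949 − 25.660·0.088569)/(-13.349)] = 2.41·0.83564 = 2.0139 g/L.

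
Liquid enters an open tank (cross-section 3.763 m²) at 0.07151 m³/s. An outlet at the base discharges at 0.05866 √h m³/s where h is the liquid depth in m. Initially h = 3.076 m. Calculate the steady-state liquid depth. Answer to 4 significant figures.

A dh/dt = Q_in − 0.05866 √h. Steady state requires inflow = outflow:
Q_in = 0.05866 √h_ss ⇒ √h_ss = 0.07151/0.05866 = 1.21906.
h_ss = 1.21906² = 1.48610 m. (Since h₀ = 3.076 m > h_ss, the level will fall toward this value.)

1.486 m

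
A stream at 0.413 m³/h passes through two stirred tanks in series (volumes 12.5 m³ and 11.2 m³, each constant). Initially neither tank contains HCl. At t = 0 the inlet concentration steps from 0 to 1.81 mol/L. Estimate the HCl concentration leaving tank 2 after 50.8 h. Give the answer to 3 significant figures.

0.957 mol/L

Each tank obeys Vᵢ dCᵢ/dt = Q(Cᵢ₋₁ − Cᵢ), so τᵢ = Vᵢ/Q.
τ₁ = 12.5/0.413 = 30.266 h; τ₂ = 11.2/0.413 = 27.119 h.
Solving the cascade with C₁(0)=C₂(0)=0 gives C₂(t) = C_in[1 − (τ₁ e^(−t/τ₁) − τ₂ e^(−t/τ₂))/(τ₁ − τ₂)].
At t = 50.8: e^(−t/τ₁) = 0.18667, e^(−t/τ₂) = 0.15362.
C₂ = 1.81·[1 − (30.266·0.18667 − 27.119·0.15362)/(3.1477)] = 1.81·0.52866 = 0.95687 mol/L.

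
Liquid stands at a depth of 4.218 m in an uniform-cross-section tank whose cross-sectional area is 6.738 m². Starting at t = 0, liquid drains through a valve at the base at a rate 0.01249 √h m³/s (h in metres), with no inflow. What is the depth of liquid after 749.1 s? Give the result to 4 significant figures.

1.848 m

Accumulation of liquid (constant cross-section A): A dh/dt = −0.01249 √h.
Separate and integrate: 2(√h − √h₀) = −(0.01249/A) t.
√h = √4.218 − 0.01249·749.1/(2·6.738) = 2.05378 − 0.694291 = 1.35949.
h = 1.35949² = 1.84820 m.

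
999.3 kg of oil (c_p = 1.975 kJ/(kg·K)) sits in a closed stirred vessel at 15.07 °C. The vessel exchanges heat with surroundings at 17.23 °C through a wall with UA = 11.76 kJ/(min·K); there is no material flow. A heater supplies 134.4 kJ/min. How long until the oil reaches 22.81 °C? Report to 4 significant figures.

Energy balance: M c_p dT/dt = −UA(T − T_amb) + Q̇.
τ = M c_p/UA = 167.825 min; T_ss = T_amb + Q̇/UA = 17.23 + 134.4/11.76 = 28.6586 °C.
T(t) = T_ss + (T₀ − T_ss)e^(−t/τ); set T = 22.81:
t = −τ ln[(T − T_ss)/(T₀ − T_ss)] = −167.825 · ln(0.430404) = 141.481 min.

141.5 min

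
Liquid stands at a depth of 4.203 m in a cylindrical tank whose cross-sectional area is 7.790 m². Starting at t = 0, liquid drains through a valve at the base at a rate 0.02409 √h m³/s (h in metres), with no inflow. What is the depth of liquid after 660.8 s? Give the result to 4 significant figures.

A dh/dt = −Q_out = −0.02409 √h.
∫ h^(−1/2) dh = −(0.02409/A) ∫ dt, giving 2√h = 2√h₀ − (0.02409/A) t.
√h = √4.203 − 0.02409·660.8/(2·7.790) = 2.05012 − 1.02174 = 1.02838.
h = 1.02838² = 1.05757 m.

1.058 m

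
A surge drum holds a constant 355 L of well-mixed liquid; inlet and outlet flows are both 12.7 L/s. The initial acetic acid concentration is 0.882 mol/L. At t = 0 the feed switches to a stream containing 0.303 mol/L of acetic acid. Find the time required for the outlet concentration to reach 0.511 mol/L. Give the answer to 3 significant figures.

28.6 s

Accumulation = in − out for the solute gives V dC/dt = Q(C_in − C), so τ = V/Q = 27.953 s.
C(t) = C_in + (C₀ − C_in) e^(−t/τ). Set C = 0.511 and solve for t:
e^(−t/τ) = (C − C_in)/(C₀ − C_in) = (0.511 − 0.303)/(0.882 − 0.303) = 0.35924
t = −τ ln(…) = 27.953 × 1.0238 = 28.617 s.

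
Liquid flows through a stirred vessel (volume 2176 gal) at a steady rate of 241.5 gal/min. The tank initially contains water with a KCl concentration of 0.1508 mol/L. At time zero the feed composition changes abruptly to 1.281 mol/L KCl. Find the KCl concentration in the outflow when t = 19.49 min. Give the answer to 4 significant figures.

1.151 mol/L

Transient balance on the dissolved component: V dC/dt = Q(C_in − C).
Time constant τ = V/Q = 2176/241.5 = 9.01035 min.
Integrating: C(t) = C_in + (C₀ − C_in) e^(−t/τ).
C(19.49) = 1.281 + (0.1508 − 1.281)·e^(−19.49/9.01035) = 1.281 + (-1.13020)·0.114972 = 1.15106 mol/L.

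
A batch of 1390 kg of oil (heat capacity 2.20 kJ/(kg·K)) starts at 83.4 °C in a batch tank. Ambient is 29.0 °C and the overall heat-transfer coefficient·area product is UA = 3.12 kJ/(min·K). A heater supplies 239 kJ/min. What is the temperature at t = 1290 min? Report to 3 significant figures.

99.6 °C

Unsteady energy balance on the tank contents: M c_p dT/dt = −UA(T − T_amb) + Q̇.
dT/dt = (T_ss − T)/τ with T_ss = T_amb + Q̇/UA = 29.0 + 239/3.12 = 105.60 °C, τ = M c_p/UA = 1390·2.20/3.12 = 980.13 min.
Integrating: T(t) = T_ss + (T₀ − T_ss) e^(−t/τ).
T(1290) = 105.60 + (-22.203)·0.26816 = 99.649 °C.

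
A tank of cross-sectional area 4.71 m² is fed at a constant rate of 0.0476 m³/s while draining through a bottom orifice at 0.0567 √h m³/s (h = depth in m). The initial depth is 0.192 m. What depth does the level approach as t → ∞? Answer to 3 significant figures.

Level balance: A dh/dt = 0.0476 − 0.0567 √h. Setting dh/dt = 0:
Q_in = 0.0567 √h_ss ⇒ √h_ss = 0.0476/0.0567 = 0.83951.
h_ss = 0.83951² = 0.70477 m. (Since h₀ = 0.192 m < h_ss, the level will rise toward this value.)

0.705 m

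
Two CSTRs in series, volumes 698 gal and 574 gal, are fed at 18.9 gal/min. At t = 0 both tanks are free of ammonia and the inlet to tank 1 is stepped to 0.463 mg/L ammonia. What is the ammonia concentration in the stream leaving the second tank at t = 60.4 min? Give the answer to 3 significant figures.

0.248 mg/L

Species balance on tank i: dCᵢ/dt = (Cᵢ₋₁ − Cᵢ)/τᵢ with τᵢ = Vᵢ/Q.
τ₁ = 698/18.9 = 36.931 min; τ₂ = 574/18.9 = 30.370 min.
Tank 1: C₁ = C_in(1 − e^(−t/τ₁)). Tank 2 (τ₁ ≠ τ₂): C₂ = C_in[1 − (τ₁ e^(−t/τ₁) − τ₂ e^(−t/τ₂))/(τ₁ − τ₂)].
At t = 60.4: e^(−t/τ₁) = 0.19486, e^(−t/τ₂) = 0.13686.
C₂ = 0.463·[1 − (36.931·0.19486 − 30.370·0.13686)/(6.5608)] = 0.463·0.53667 = 0.24848 mg/L.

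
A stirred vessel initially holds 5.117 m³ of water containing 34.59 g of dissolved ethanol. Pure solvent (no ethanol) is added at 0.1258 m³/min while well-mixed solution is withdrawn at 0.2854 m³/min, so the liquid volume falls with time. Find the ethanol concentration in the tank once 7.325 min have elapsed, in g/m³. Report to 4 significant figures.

5.510 g/m³

Let m(t) be the amount of ethanol. Volume: V(t) = V₀ + (Q_in − Q_out) t = 5.117 − 0.159600 t; V(7.325) = 3.94793 m³.
Species balance (pure solvent in): dm/dt = −Q_out · m/V(t).
Separate: dm/m = −Q_out dt/V(t) ⇒ ln(m/m₀) = −(Q_out/(Q_in−Q_out)) ln(V/V₀).
m = m₀ (V₀/V)^(Q_out/(Q_in−Q_out)) = 34.59 × (5.117/3.94793)^(-1.78822) = 21.7528 g.
C = m/V = 21.7528/3.94793 = 5.50992 g/m³.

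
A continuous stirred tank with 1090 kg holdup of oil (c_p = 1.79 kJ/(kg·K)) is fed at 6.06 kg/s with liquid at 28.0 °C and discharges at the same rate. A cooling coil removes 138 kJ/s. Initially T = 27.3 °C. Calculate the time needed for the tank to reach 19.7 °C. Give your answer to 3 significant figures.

180 s

First-law balance (no shaft work): M c_p dT/dt = ṁ c_p (T_in − T) − 138.
τ = M/ṁ = 179.87 s; T_ss = T_in − Q̇/(ṁ c_p) = 15.278 °C.
T(t) = T_ss + (T₀ − T_ss) e^(−t/τ). Set T = 19.7:
e^(−t/τ) = (19.7 − 15.278)/(27.3 − 15.278) = 0.36782
t = −179.87 · ln(0.36782) = 179.90 s.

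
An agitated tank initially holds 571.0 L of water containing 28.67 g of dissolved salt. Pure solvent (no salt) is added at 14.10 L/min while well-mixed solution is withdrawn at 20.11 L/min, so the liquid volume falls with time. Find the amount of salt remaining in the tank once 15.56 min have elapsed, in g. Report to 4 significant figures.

Total volume: dV/dt = Q_in − Q_out = -6.01000 L/min, so V(t) = 571.0 − 6.01000 t and V(15.56) = 477.484 L.
Solute balance: dm/dt = 0 − Q_out C = −Q_out m/V(t).
dm/m = −Q_out dt/(V₀ − 6.01000 t); integrating gives ln(m/m₀) = −(Q_out/(Q_in−Q_out)) ln(V/V₀).
m = m₀ (V₀/V)^(Q_out/(Q_in−Q_out)) = 28.67 × (571.0/477.484)^(-3.34609) = 15.7585 g.

15.76 g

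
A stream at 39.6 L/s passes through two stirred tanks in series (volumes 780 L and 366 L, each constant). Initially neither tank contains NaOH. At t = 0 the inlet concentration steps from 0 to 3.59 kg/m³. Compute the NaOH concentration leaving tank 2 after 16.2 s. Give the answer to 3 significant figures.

1.17 kg/m³

Species balance on tank i: dCᵢ/dt = (Cᵢ₋₁ − Cᵢ)/τᵢ with τᵢ = Vᵢ/Q.
τ₁ = 780/39.6 = 19.697 s; τ₂ = 366/39.6 = 9.2424 s.
Solving the cascade with C₁(0)=C₂(0)=0 gives C₂(t) = C_in[1 − (τ₁ e^(−t/τ₁) − τ₂ e^(−t/τ₂))/(τ₁ − τ₂)].
At t = 16.2: e^(−t/τ₁) = 0.43935, e^(−t/τ₂) = 0.17329.
C₂ = 3.59·[1 − (19.697·0.43935 − 9.2424·0.17329)/(10.455)] = 3.59·0.32544 = 1.1683 kg/m³.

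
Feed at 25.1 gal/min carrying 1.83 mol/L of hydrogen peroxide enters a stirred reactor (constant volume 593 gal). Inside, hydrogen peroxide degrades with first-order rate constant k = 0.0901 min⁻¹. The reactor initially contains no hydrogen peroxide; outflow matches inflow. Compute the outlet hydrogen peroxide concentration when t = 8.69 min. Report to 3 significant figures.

0.400 mol/L

V dC/dt = Q(C_in − C) − k V C.
dC/dt = (Q/V) C_in − (Q/V + k) C; effective rate a = Q/V + k = 0.042327 + 0.0901 = 0.13243 min⁻¹.
C_ss = Q C_in/(Q + kV) = 0.58492 mol/L; C(t) = C_ss + (C₀ − C_ss) e^(−a t).
C(8.69) = 0.58492 + (-0.58492)·e^(−0.13243·8.69) = 0.58492 + (-0.58492)·0.31639 = 0.39986 mol/L.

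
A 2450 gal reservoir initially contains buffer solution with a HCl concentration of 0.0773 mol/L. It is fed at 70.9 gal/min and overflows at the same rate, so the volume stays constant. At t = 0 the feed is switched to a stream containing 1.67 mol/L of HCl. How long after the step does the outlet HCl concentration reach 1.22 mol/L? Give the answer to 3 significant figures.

43.7 min

Species balance: V dC/dt = Q(C_in − C) ⇒ τ = V/Q = 34.556 min.
C(t) = C_in + (C₀ − C_in) e^(−t/τ). Set C = 1.22 and solve for t:
e^(−t/τ) = (C − C_in)/(C₀ − C_in) = (1.22 − 1.67)/(0.0773 − 1.67) = 0.28254
t = −τ ln(…) = 34.556 × 1.2639 = 43.676 min.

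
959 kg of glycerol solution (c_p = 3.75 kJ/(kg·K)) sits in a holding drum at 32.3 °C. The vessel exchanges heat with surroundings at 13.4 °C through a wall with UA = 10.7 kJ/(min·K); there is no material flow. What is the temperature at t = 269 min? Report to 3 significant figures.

M c_p dT/dt = −UA(T − T_amb).
dT/dt = (T_ss − T)/τ with T_ss = T_amb = 13.400 °C, τ = M c_p/UA = 959·3.75/10.7 = 336.10 min.
This is linear first-order; T(t) = T_ss + (T₀ − T_ss) e^(−t/τ).
T(269) = 13.400 + (18.900)·0.44917 = 21.889 °C.

21.9 °C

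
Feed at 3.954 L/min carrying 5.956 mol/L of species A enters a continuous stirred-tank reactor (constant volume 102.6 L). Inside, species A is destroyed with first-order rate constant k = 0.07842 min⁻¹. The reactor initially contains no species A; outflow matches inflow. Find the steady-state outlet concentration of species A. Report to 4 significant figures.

Species balance: V dC/dt = Q C_in − Q C − k V C.
At steady state: 0 = Q C_in − (Q + kV) C_ss, so C_ss = Q C_in/(Q + kV).
C_ss = 3.954·5.956/(3.954 + 0.07842·102.6) = 23.5500/11.9999 = 1.96252 mol/L.

1.963 mol/L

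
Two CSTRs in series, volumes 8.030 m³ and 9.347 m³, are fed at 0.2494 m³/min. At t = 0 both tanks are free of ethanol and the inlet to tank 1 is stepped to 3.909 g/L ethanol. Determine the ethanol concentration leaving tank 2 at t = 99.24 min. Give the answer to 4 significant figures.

Time constants: τᵢ = Vᵢ/Q for each well-mixed tank.
τ₁ = 8.030/0.2494 = 32.1973 min; τ₂ = 9.347/0.2494 = 37.4779 min.
Tank 1: C₁ = C_in(1 − e^(−t/τ₁)). Tank 2 (τ₁ ≠ τ₂): C₂ = C_in[1 − (τ₁ e^(−t/τ₁) − τ₂ e^(−t/τ₂))/(τ₁ − τ₂)].
At t = 99.24: e^(−t/τ₁) = 0.0458560, e^(−t/τ₂) = 0.0707957.
C₂ = 3.909·[1 − (32.1973·0.0458560 − 37.4779·0.0707957)/(-5.28067)] = 3.909·0.777142 = 3.03785 g/L.

3.038 g/L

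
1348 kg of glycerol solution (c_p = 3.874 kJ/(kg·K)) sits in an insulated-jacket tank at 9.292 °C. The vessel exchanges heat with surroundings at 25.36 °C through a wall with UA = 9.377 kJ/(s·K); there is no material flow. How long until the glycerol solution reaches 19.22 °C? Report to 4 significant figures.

535.8 s

Unsteady energy balance on the tank contents: M c_p dT/dt = −UA(T − T_amb).
τ = M c_p/UA = 556.911 s; T_ss = T_amb = 25.3600 °C.
T(t) = T_ss + (T₀ − T_ss)e^(−t/τ); set T = 19.22:
t = −τ ln[(T − T_ss)/(T₀ − T_ss)] = −556.911 · ln(0.382126) = 535.751 s.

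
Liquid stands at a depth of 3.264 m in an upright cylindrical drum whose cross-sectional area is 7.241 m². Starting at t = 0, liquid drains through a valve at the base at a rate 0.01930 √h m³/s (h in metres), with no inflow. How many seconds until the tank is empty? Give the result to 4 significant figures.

Mass balance (ρ constant): A dh/dt = −0.01930 √h.
Separate and integrate: 2(√h − √h₀) = −(0.01930/A) t.
Tank is empty when √h = 0: t_empty = 2A√h₀/0.01930.
t_empty = 2·7.241·√3.264/0.01930 = 14.4820·1.80665/0.01930 = 1355.65 s.

1356 s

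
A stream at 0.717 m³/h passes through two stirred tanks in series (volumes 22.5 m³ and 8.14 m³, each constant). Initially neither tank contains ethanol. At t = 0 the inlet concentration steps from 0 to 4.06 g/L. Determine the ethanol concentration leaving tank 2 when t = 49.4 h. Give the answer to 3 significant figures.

2.77 g/L

Time constants: τᵢ = Vᵢ/Q for each well-mixed tank.
τ₁ = 22.5/0.717 = 31.381 h; τ₂ = 8.14/0.717 = 11.353 h.
Tank 1: C₁ = C_in(1 − e^(−t/τ₁)). Tank 2 (τ₁ ≠ τ₂): C₂ = C_in[1 − (τ₁ e^(−t/τ₁) − τ₂ e^(−t/τ₂))/(τ₁ − τ₂)].
At t = 49.4: e^(−t/τ₁) = 0.20717, e^(−t/τ₂) = 0.012890.
C₂ = 4.06·[1 − (31.381·0.20717 − 11.353·0.012890)/(20.028)] = 4.06·0.68270 = 2.7718 g/L.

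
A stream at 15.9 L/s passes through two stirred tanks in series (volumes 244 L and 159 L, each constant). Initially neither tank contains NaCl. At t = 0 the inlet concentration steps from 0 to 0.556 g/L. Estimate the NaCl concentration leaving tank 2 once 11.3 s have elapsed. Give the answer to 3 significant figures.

0.128 g/L

Each tank obeys Vᵢ dCᵢ/dt = Q(Cᵢ₋₁ − Cᵢ), so τᵢ = Vᵢ/Q.
τ₁ = 244/15.9 = 15.346 s; τ₂ = 159/15.9 = 10.000 s.
Solving the cascade with C₁(0)=C₂(0)=0 gives C₂(t) = C_in[1 − (τ₁ e^(−t/τ₁) − τ₂ e^(−t/τ₂))/(τ₁ − τ₂)].
At t = 11.3: e^(−t/τ₁) = 0.47886, e^(−t/τ₂) = 0.32303.
C₂ = 0.556·[1 − (15.346·0.47886 − 10.000·0.32303)/(5.3459)] = 0.556·0.22966 = 0.12769 g/L.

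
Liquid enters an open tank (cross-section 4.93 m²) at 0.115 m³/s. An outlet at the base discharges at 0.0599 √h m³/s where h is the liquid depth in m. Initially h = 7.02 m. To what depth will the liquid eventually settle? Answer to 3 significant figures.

A dh/dt = Q_in − 0.0599 √h. Steady state requires inflow = outflow:
Q_in = 0.0599 √h_ss ⇒ √h_ss = 0.115/0.0599 = 1.9199.
h_ss = 1.9199² = 3.6859 m. (Since h₀ = 7.02 m > h_ss, the level will fall toward this value.)

3.69 m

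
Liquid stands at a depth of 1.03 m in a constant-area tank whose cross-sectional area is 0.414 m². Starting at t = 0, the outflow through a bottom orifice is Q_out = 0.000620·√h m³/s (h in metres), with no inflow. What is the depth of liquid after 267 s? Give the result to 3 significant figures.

0.664 m

With no inflow, A dh/dt = −0.000620 √h.
Separate and integrate: 2(√h − √h₀) = −(0.000620/A) t.
√h = √1.03 − 0.000620·267/(2·0.414) = 1.0149 − 0.19993 = 0.81496.
h = 0.81496² = 0.66416 m.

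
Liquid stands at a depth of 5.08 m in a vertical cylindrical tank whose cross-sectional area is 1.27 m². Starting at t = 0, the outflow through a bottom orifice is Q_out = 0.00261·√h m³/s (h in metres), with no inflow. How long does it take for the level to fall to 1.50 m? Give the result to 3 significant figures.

1000 s

With no inflow, A dh/dt = −0.00261 √h.
∫ h^(−1/2) dh = −(0.00261/A) ∫ dt, giving 2√h = 2√h₀ − (0.00261/A) t.
t = 2A(√h₀ − √h)/0.00261 = 2·1.27·(√5.08 − √1.50)/0.00261
  = 2.5400 × (2.2539 − 1.2247) / 0.00261 = 1001.5 s.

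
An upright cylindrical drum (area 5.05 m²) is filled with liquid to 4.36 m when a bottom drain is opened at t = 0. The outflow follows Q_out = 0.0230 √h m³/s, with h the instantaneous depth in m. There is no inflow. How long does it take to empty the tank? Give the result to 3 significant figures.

With no inflow, A dh/dt = −0.0230 √h.
This is separable: 2 d(√h)/dt = −0.0230/A, so √h = √h₀ − (0.0230/(2A)) t.
Tank is empty when √h = 0: t_empty = 2A√h₀/0.0230.
t_empty = 2·5.05·√4.36/0.0230 = 10.100·2.0881/0.0230 = 916.93 s.

917 s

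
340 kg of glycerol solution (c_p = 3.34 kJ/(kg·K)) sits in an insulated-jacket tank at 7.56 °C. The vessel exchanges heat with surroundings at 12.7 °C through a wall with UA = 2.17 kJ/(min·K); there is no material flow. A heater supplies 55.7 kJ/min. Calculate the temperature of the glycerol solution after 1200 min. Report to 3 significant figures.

Lumped-capacitance energy balance: M c_p dT/dt = UA(T_amb − T) + Q̇.
dT/dt = (T_ss − T)/τ with T_ss = T_amb + Q̇/UA = 12.7 + 55.7/2.17 = 38.368 °C, τ = M c_p/UA = 340·3.34/2.17 = 523.32 min.
This is linear first-order; T(t) = T_ss + (T₀ − T_ss) e^(−t/τ).
T(1200) = 38.368 + (-30.808)·0.10096 = 35.258 °C.

35.3 °C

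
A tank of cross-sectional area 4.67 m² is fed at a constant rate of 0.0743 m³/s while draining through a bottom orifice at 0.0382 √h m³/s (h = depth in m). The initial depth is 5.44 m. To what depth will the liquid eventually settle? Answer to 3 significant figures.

3.78 m

Level balance: A dh/dt = 0.0743 − 0.0382 √h. Setting dh/dt = 0:
Q_in = 0.0382 √h_ss ⇒ √h_ss = 0.0743/0.0382 = 1.9450.
h_ss = 1.9450² = 3.7831 m. (Since h₀ = 5.44 m > h_ss, the level will fall toward this value.)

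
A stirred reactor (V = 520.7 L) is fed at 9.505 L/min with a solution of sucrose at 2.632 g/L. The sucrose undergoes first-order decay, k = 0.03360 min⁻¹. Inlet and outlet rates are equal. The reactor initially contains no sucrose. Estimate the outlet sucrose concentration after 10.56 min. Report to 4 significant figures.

0.3907 g/L

Species balance: V dC/dt = Q C_in − Q C − k V C.
This is linear with rate a = Q/V + k = 0.0518543 min⁻¹.
C_ss = Q C_in/(Q + kV) = 0.926544 g/L; C(t) = C_ss + (C₀ − C_ss) e^(−a t).
C(10.56) = 0.926544 + (-0.926544)·e^(−0.0518543·10.56) = 0.926544 + (-0.926544)·0.578347 = 0.390680 g/L.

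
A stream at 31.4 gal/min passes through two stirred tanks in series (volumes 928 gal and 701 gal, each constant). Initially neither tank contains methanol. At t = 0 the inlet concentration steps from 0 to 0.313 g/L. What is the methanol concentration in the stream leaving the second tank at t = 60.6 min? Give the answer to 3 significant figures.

Time constants: τᵢ = Vᵢ/Q for each well-mixed tank.
τ₁ = 928/31.4 = 29.554 min; τ₂ = 701/31.4 = 22.325 min.
Tank 1: C₁ = C_in(1 − e^(−t/τ₁)). Tank 2 (τ₁ ≠ τ₂): C₂ = C_in[1 − (τ₁ e^(−t/τ₁) − τ₂ e^(−t/τ₂))/(τ₁ − τ₂)].
At t = 60.6: e^(−t/τ₁) = 0.12867, e^(−t/τ₂) = 0.066240.
C₂ = 0.313·[1 − (29.554·0.12867 − 22.325·0.066240)/(7.2293)] = 0.313·0.67852 = 0.21238 g/L.

0.212 g/L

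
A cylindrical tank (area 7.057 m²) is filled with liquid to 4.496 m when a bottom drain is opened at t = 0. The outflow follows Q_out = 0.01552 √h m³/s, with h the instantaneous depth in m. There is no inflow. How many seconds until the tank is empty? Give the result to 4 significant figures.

1928 s

Unsteady balance on liquid volume: A dh/dt = −0.01552 √h.
Separate and integrate: 2(√h − √h₀) = −(0.01552/A) t.
Set h = 0: 2√h₀ = (0.01552/A) t_empty ⇒ t_empty = 2A√h₀/0.01552.
t_empty = 2·7.057·√4.496/0.01552 = 14.1140·2.12038/0.01552 = 1928.29 s.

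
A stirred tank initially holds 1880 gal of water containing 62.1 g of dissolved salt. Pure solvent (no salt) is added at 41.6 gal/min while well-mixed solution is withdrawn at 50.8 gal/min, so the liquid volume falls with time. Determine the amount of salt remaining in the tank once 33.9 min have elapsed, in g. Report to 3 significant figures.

Total volume: dV/dt = Q_in − Q_out = -9.2000 gal/min, so V(t) = 1880 − 9.2000 t and V(33.9) = 1568.1 gal.
No salt enters, so dm/dt = −Q_out · (m/V).
dm/m = −Q_out dt/(V₀ − 9.2000 t); integrating gives ln(m/m₀) = −(Q_out/(Q_in−Q_out)) ln(V/V₀).
m = m₀ (V₀/V)^(Q_out/(Q_in−Q_out)) = 62.1 × (1880/1568.1)^(-5.5217) = 22.809 g.

22.8 g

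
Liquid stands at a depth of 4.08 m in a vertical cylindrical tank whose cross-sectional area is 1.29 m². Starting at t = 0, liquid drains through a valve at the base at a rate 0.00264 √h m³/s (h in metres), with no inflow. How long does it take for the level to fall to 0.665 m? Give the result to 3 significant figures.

1180 s

Mass balance (ρ constant): A dh/dt = −0.00264 √h.
∫ h^(−1/2) dh = −(0.00264/A) ∫ dt, giving 2√h = 2√h₀ − (0.00264/A) t.
t = 2A(√h₀ − √h)/0.00264 = 2·1.29·(√4.08 − √0.665)/0.00264
  = 2.5800 × (2.0199 − 0.81548) / 0.00264 = 1177.1 s.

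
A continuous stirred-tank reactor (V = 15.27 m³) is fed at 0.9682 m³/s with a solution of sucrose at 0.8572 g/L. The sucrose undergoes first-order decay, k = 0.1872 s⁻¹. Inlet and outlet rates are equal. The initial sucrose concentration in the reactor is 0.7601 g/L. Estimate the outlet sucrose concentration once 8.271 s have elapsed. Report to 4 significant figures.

0.2852 g/L

Species balance: V dC/dt = Q C_in − Q C − k V C.
dC/dt = (Q/V) C_in − (Q/V + k) C; effective rate a = Q/V + k = 0.0634054 + 0.1872 = 0.250605 s⁻¹.
C_ss = Q C_in/(Q + kV) = 0.216879 g/L; C(t) = C_ss + (C₀ − C_ss) e^(−a t).
C(8.271) = 0.216879 + (0.543221)·e^(−0.250605·8.271) = 0.216879 + (0.543221)·0.125838 = 0.285237 g/L.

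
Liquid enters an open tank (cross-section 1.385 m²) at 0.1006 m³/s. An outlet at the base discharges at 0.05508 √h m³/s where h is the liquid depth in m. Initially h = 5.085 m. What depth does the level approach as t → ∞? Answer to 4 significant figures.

3.336 m

A dh/dt = Q_in − 0.05508 √h. Steady state requires inflow = outflow:
Q_in = 0.05508 √h_ss ⇒ √h_ss = 0.1006/0.05508 = 1.82643.
h_ss = 1.82643² = 3.33586 m. (Since h₀ = 5.085 m > h_ss, the level will fall toward this value.)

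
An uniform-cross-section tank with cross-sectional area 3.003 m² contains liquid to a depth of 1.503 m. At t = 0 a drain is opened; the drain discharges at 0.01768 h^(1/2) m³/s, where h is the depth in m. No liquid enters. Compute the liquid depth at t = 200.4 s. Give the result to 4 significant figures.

0.4046 m

A dh/dt = −Q_out = −0.01768 √h.
∫ h^(−1/2) dh = −(0.01768/A) ∫ dt, giving 2√h = 2√h₀ − (0.01768/A) t.
√h = √1.503 − 0.01768·200.4/(2·3.003) = 1.22597 − 0.589922 = 0.636047.
h = 0.636047² = 0.404556 m.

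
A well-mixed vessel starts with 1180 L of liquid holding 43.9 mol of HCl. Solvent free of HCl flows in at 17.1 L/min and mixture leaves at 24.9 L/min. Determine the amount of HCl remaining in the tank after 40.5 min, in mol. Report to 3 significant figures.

16.2 mol

Total volume: dV/dt = Q_in − Q_out = -7.8000 L/min, so V(t) = 1180 − 7.8000 t and V(40.5) = 864.10 L.
Solute balance: dm/dt = 0 − Q_out C = −Q_out m/V(t).
Separate: dm/m = −Q_out dt/V(t) ⇒ ln(m/m₀) = −(Q_out/(Q_in−Q_out)) ln(V/V₀).
m = m₀ (V₀/V)^(Q_out/(Q_in−Q_out)) = 43.9 × (1180/864.10)^(-3.1923) = 16.236 mol.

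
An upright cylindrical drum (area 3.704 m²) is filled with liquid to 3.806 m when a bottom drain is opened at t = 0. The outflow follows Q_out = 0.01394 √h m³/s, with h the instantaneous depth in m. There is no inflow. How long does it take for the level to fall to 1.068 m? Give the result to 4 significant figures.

487.6 s

With no inflow, A dh/dt = −0.01394 √h.
This is separable: 2 d(√h)/dt = −0.01394/A, so √h = √h₀ − (0.01394/(2A)) t.
t = 2A(√h₀ − √h)/0.01394 = 2·3.704·(√3.806 − √1.068)/0.01394
  = 7.40800 × (1.95090 − 1.03344) / 0.01394 = 487.555 s.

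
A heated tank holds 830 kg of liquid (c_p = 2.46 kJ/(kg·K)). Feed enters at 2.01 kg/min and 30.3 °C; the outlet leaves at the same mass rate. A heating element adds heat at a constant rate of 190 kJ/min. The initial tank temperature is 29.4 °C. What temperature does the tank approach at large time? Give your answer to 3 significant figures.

Heat balance on the well-mixed liquid: M c_p dT/dt = ṁ c_p (T_in − T) + 190.
At steady state dT/dt = 0 ⇒ T_ss = T_in + Q̇/(ṁ c_p) = 30.3 + 190/(2.01·2.46) = 68.726 °C.

68.7 °C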